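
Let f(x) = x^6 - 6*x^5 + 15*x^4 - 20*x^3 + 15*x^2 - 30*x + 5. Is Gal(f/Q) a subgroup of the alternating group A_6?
The polynomial is irreducible of degree 6 over Q. Its discriminant is 746496000000 = 864000^2, a perfect square. A Galois group lies in the alternating group exactly when the discriminant is a square in Q, so the Galois group (A_6) is contained in A_6.

Yes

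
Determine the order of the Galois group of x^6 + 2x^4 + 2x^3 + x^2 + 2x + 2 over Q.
The degree of the splitting field over Q equals the order of the Galois group, so first determine the group. The polynomial f is an irreducible sextic over Q, so G = Gal(f/Q) is one of the 16 transitive subgroups 6T1, ..., 6T16 of S_6. The discriminant of f is -187648, which is not a perfect square, so G is not contained in A_6. The transitive groups of degree 6 not contained in A_6 are: C_6 (6T1, order 6), S_3 (6T2, order 6), D_6 (6T3, order 12), C_3 x S_3 (6T5, order 18), A_4 x C_2 (6T6, order 24), S_4 (6T8, order 24), S_3 x S_3 (6T9, order 36), S_4 x C_2 (6T11, order 48), (S_3 x S_3) : C_2 (6T13, order 72), PGL(2,5) (6T14, order 120), S_6 (6T16, order 720). By Dedekind's theorem, for a prime p not dividing disc(f) the degrees of the irreducible factors of f mod p form the cycle type of an element of G. Factoring f modulo the 29 such primes p <= 113 (skipping 2, which divides the discriminant), each new pattern first appears at: mod 3: f = (x^6 + 2x^4 + 2x^3 + x^2 + 2x + 2), pattern 6; mod 5: f = (x + 4)(x^2 + x + 2)(x^3 + x + 4), pattern 3+2+1; mod 7: f = (x^2 + 6x + 6)(x^4 + x^3 + 4x^2 + 5), pattern 4+2; mod 17: f = (x^3 + x + 5)(x^3 + x + 14), pattern 3+3; mod 19: f = (x^2 + 10x + 7)(x^2 + 12x + 5)(x^2 + 16x + 12), pattern 2+2+2; mod 37: f = (x + 21)(x + 34)(x^2 + 3x + 10)(x^2 + 16x + 35), pattern 2+2+1+1; mod 41: f = (x + 2)(x + 17)(x + 22)(x^3 + x + 33), pattern 3+1+1+1; mod 113: f = (x + 11)(x + 21)(x + 23)(x + 79)(x^2 + 92x + 103), pattern 2+1+1+1+1. No other pattern occurs in this range, so the set of observed cycle types is {6, 3+2+1, 4+2, 3+3, 2+2+2, 2+2+1+1, 3+1+1+1, 2+1+1+1+1}. The candidates containing elements of all these cycle types are (S_3 x S_3) : C_2 (6T13) of order 72, S_6 (6T16) of order 720; the others are excluded. The observed types are precisely the cycle types that occur in (S_3 x S_3) : C_2 (6T13) (apart from the identity). Each of the other remaining candidates has further cycle types, and by the Chebotarev density theorem the matching factorization patterns would occur for a proportion of primes equal to their share of the group: S_6 (6T16) additionally contains elements of type 5+1, 4+1+1 (234 of its 720 elements, about 32% of primes). None of the 29 primes tested shows any such pattern (for each of these groups the chance of that is below 10^-4), which rules them out. Hence G = (S_3 x S_3) : C_2 (6T13), of order 72. The Galois group (S_3 x S_3) : C_2 (6T13) has order 72, so the splitting field has degree 72 over Q.

72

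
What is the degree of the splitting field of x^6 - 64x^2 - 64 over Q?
The degree of the splitting field over Q equals the order of the Galois group, so first determine the group. The polynomial f is an irreducible sextic over Q, so G = Gal(f/Q) is one of the 16 transitive subgroups 6T1, ..., 6T16 of S_6. The discriminant of f is 3603718079512576 = 60030976^2, a perfect square, so G is contained in A_6. The transitive groups of degree 6 contained in A_6 are: A_4 (6T4, order 12), S_4 (6T7, order 24), (C_3 x C_3) : C_4 (6T10, order 36), PSL(2,5) (6T12, order 60), A_6 (6T15, order 360). By Dedekind's theorem, for a prime p not dividing disc(f) the degrees of the irreducible factors of f mod p form the cycle type of an element of G. Factoring f modulo the 79 such primes p <= 419 (skipping 2, 229, which divide the discriminant), each new pattern first appears at: mod 3: f = (x^3 + x^2 + 2x + 1)(x^3 + 2x^2 + 2x + 2), pattern 3+3; mod 7: f = (x^2 + 2)(x^4 + 5x^2 + 3), pattern 4+2; mod 23: f = (x + 5)(x + 18)(x^2 + 2x + 3)(x^2 + 21x + 3), pattern 2+2+1+1; mod 193: f = (x + 7)(x + 13)(x + 19)(x + 174)(x + 180)(x + 186), pattern 1+1+1+1+1+1. No other pattern occurs in this range, so the set of observed cycle types is {3+3, 4+2, 2+2+1+1, 1+1+1+1+1+1}. The candidates containing elements of all these cycle types are S_4 (6T7) of order 24, (C_3 x C_3) : C_4 (6T10) of order 36, A_6 (6T15) of order 360; the others are excluded. The observed types are precisely the cycle types that occur in S_4 (6T7). Each of the other remaining candidates has further cycle types, and by the Chebotarev density theorem the matching factorization patterns would occur for a proportion of primes equal to their share of the group: (C_3 x C_3) : C_4 (6T10) additionally contains elements of type 3+1+1+1 (4 of its 36 elements, about 11% of primes); A_6 (6T15) additionally contains elements of type 5+1, 3+1+1+1 (184 of its 360 elements, about 51% of primes). None of the 79 primes tested shows any such pattern (for each of these groups the chance of that is below 10^-4), which rules them out. Hence G = S_4 (6T7), of order 24. The Galois group S_4 (6T7) has order 24, so the splitting field has degree 24 over Q.

24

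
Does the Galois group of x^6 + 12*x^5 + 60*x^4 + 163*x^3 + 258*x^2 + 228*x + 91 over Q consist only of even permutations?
No

The polynomial is irreducible of degree 6 over Q. Its discriminant is -177147, which is not a perfect square. A Galois group lies in the alternating group exactly when the discriminant is a square in Q, so the Galois group (C_3 x S_3) is not contained in A_6.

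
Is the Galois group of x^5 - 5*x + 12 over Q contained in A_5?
The polynomial is irreducible of degree 5 over Q. Its discriminant is 64000000 = 8000^2, a perfect square. A Galois group lies in the alternating group exactly when the discriminant is a square in Q, so the Galois group (D_5) is contained in A_5.

Yes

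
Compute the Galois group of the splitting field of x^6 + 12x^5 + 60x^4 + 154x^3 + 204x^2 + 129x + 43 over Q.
The polynomial f is an irreducible sextic over Q, so G = Gal(f/Q) is one of the 16 transitive subgroups 6T1, ..., 6T16 of S_6. The discriminant of f is -6604217307, which is not a perfect square, so G is not contained in A_6. The transitive groups of degree 6 not contained in A_6 are: C_6 (6T1, order 6), S_3 (6T2, order 6), D_6 (6T3, order 12), C_3 x S_3 (6T5, order 18), A_4 x C_2 (6T6, order 24), S_4 (6T8, order 24), S_3 x S_3 (6T9, order 36), S_4 x C_2 (6T11, order 48), (S_3 x S_3) : C_2 (6T13, order 72), PGL(2,5) (6T14, order 120), S_6 (6T16, order 720). By Dedekind's theorem, for a prime p not dividing disc(f) the degrees of the irreducible factors of f mod p form the cycle type of an element of G. Factoring f modulo the 28 such primes p <= 127 (skipping 3, 17, 43, which divide the discriminant), each new pattern first appears at: mod 2: f = (x^6 + x + 1), pattern 6; mod 7: f = (x + 3)(x^2 + x + 6)(x^3 + x^2 + 5x + 2), pattern 3+2+1; mod 11: f = (x^2 + 4x + 8)(x^4 + 8x^3 + 9x^2 + 10x + 4), pattern 4+2; mod 13: f = (x + 1)(x + 11)(x^2 + x + 8)(x^2 + 12x + 3), pattern 2+2+1+1; mod 61: f = (x + 6)(x + 16)(x + 18)(x + 41)(x^2 + 53x + 40), pattern 2+1+1+1+1; mod 97: f = (x + 5)(x + 49)(x + 75)(x^3 + 77x^2 + 91x + 68), pattern 3+1+1+1; mod 113: f = (x^2 + 96)(x^2 + x + 97)(x^2 + 11x + 82), pattern 2+2+2; mod 127: f = (x^3 + 45x^2 + 108x + 114)(x^3 + 94x^2 + 40x + 26), pattern 3+3. No other pattern occurs in this range, so the set of observed cycle types is {6, 3+2+1, 4+2, 2+2+1+1, 2+1+1+1+1, 3+1+1+1, 2+2+2, 3+3}. The candidates containing elements of all these cycle types are (S_3 x S_3) : C_2 (6T13) of order 72, S_6 (6T16) of order 720; the others are excluded. The observed types are precisely the cycle types that occur in (S_3 x S_3) : C_2 (6T13) (apart from the identity). Each of the other remaining candidates has further cycle types, and by the Chebotarev density theorem the matching factorization patterns would occur for a proportion of primes equal to their share of the group: S_6 (6T16) additionally contains elements of type 5+1, 4+1+1 (234 of its 720 elements, about 32% of primes). None of the 28 primes tested shows any such pattern (for each of these groups the chance of that is below 10^-4), which rules them out. Hence G = (S_3 x S_3) : C_2 (6T13), of order 72.

(S_3 x S_3) : C_2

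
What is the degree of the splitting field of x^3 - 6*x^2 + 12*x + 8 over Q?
The degree of the splitting field over Q equals the order of the Galois group, so first determine the group. The polynomial is an irreducible cubic over Q and its discriminant is -6912, which is not a perfect square. For an irreducible cubic, a non-square discriminant gives Galois group S_3. The Galois group S_3 (3T2) has order 6, so the splitting field has degree 6 over Q.

6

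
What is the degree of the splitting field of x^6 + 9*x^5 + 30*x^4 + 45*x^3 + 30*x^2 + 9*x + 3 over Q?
6

The degree of the splitting field over Q equals the order of the Galois group, so first determine the group. The polynomial f is an irreducible sextic over Q, so G = Gal(f/Q) is one of the 16 transitive subgroups 6T1, ..., 6T16 of S_6. The discriminant of f is -34992, which is not a perfect square, so G is not contained in A_6. The transitive groups of degree 6 not contained in A_6 are: C_6 (6T1, order 6), S_3 (6T2, order 6), D_6 (6T3, order 12), C_3 x S_3 (6T5, order 18), A_4 x C_2 (6T6, order 24), S_4 (6T8, order 24), S_3 x S_3 (6T9, order 36), S_4 x C_2 (6T11, order 48), (S_3 x S_3) : C_2 (6T13, order 72), PGL(2,5) (6T14, order 120), S_6 (6T16, order 720). By Dedekind's theorem, for a prime p not dividing disc(f) the degrees of the irreducible factors of f mod p form the cycle type of an element of G. Factoring f modulo the 23 such primes p <= 97 (skipping 2, 3, which divide the discriminant), each new pattern first appears at: mod 5: f = (x^2 + 2)(x^2 + x + 1)(x^2 + 3x + 4), pattern 2+2+2; mod 7: f = (x^3 + 5x + 5)(x^3 + 2x^2 + 4x + 2), pattern 3+3; mod 31: f = (x + 5)(x + 9)(x + 11)(x + 23)(x + 25)(x + 29), pattern 1+1+1+1+1+1. No other pattern occurs in this range, so the set of observed cycle types is {2+2+2, 3+3, 1+1+1+1+1+1}. The candidates containing elements of all these cycle types are C_6 (6T1) of order 6, S_3 (6T2) of order 6, D_6 (6T3) of order 12, C_3 x S_3 (6T5) of order 18, A_4 x C_2 (6T6) of order 24, S_4 (6T8) of order 24, S_3 x S_3 (6T9) of order 36, S_4 x C_2 (6T11) of order 48, (S_3 x S_3) : C_2 (6T13) of order 72, PGL(2,5) (6T14) of order 120, S_6 (6T16) of order 720; the others are excluded. The observed types are precisely the cycle types that occur in S_3 (6T2). Each of the other remaining candidates has further cycle types, and by the Chebotarev density theorem the matching factorization patterns would occur for a proportion of primes equal to their share of the group: C_6 (6T1) additionally contains elements of type 6 (2 of its 6 elements, about 33% of primes); D_6 (6T3) additionally contains elements of type 6, 2+2+1+1 (5 of its 12 elements, about 42% of primes); C_3 x S_3 (6T5) additionally contains elements of type 6, 3+1+1+1 (10 of its 18 elements, about 56% of primes); A_4 x C_2 (6T6) additionally contains elements of type 6, 2+2+1+1, 2+1+1+1+1 (14 of its 24 elements, about 58% of primes); S_4 (6T8) additionally contains elements of type 4+1+1, 2+2+1+1 (9 of its 24 elements, about 38% of primes); S_3 x S_3 (6T9) additionally contains elements of type 6, 3+1+1+1, 2+2+1+1 (25 of its 36 elements, about 69% of primes); S_4 x C_2 (6T11) additionally contains elements of type 6, 4+2, 4+1+1, 2+2+1+1, 2+1+1+1+1 (32 of its 48 elements, about 67% of primes); (S_3 x S_3) : C_2 (6T13) additionally contains elements of type 6, 4+2, 3+2+1, 3+1+1+1, 2+2+1+1, 2+1+1+1+1 (61 of its 72 elements, about 85% of primes); PGL(2,5) (6T14) additionally contains elements of type 6, 5+1, 4+1+1, 2+2+1+1 (89 of its 120 elements, about 74% of primes); S_6 (6T16) additionally contains elements of type 6, 5+1, 4+2, 4+1+1, 3+2+1, 3+1+1+1, 2+2+1+1, 2+1+1+1+1 (664 of its 720 elements, about 92% of primes). None of the 23 primes tested shows any such pattern (for each of these groups the chance of that is below 10^-4), which rules them out. Hence G = S_3 (6T2), of order 6. The Galois group S_3 (6T2) has order 6, so the splitting field has degree 6 over Q.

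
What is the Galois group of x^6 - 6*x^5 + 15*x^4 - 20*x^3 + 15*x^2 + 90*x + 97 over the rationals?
6T13: (S_3 x S_3) : C_2

The polynomial f is an irreducible sextic over Q, so G = Gal(f/Q) is one of the 16 transitive subgroups 6T1, ..., 6T16 of S_6. The discriminant of f is -9727331052552192, which is not a perfect square, so G is not contained in A_6. The transitive groups of degree 6 not contained in A_6 are: C_6 (6T1, order 6), S_3 (6T2, order 6), D_6 (6T3, order 12), C_3 x S_3 (6T5, order 18), A_4 x C_2 (6T6, order 24), S_4 (6T8, order 24), S_3 x S_3 (6T9, order 36), S_4 x C_2 (6T11, order 48), (S_3 x S_3) : C_2 (6T13, order 72), PGL(2,5) (6T14, order 120), S_6 (6T16, order 720). By Dedekind's theorem, for a prime p not dividing disc(f) the degrees of the irreducible factors of f mod p form the cycle type of an element of G. Factoring f modulo the 27 such primes p <= 127 (skipping 2, 3, 17, 43, which divide the discriminant), each new pattern first appears at: mod 5: f = (x^6 + 4x^5 + 2), pattern 6; mod 7: f = (x + 4)(x^2 + 4x + 5)(x^3 + x + 1), pattern 3+2+1; mod 11: f = (x^2 + 2x + 5)(x^4 + 3x^3 + 4x^2 + x + 4), pattern 4+2; mod 13: f = (x + 6)(x + 9)(x^2 + 11)(x^2 + 5x + 5), pattern 2+2+1+1; mod 61: f = (x + 3)(x + 7)(x + 19)(x + 41)(x^2 + 46x + 31), pattern 2+1+1+1+1; mod 97: f = (x)(x + 19)(x + 23)(x^3 + 49x^2 + 42x + 83), pattern 3+1+1+1; mod 113: f = (x^2 + 6x + 33)(x^2 + 13x + 48)(x^2 + 88x + 105), pattern 2+2+2; mod 127: f = (x^3 + 46x^2 + 75x + 22)(x^3 + 75x^2 + 46x + 91), pattern 3+3. No other pattern occurs in this range, so the set of observed cycle types is {6, 3+2+1, 4+2, 2+2+1+1, 2+1+1+1+1, 3+1+1+1, 2+2+2, 3+3}. The candidates containing elements of all these cycle types are (S_3 x S_3) : C_2 (6T13) of order 72, S_6 (6T16) of order 720; the others are excluded. The observed types are precisely the cycle types that occur in (S_3 x S_3) : C_2 (6T13) (apart from the identity). Each of the other remaining candidates has further cycle types, and by the Chebotarev density theorem the matching factorization patterns would occur for a proportion of primes equal to their share of the group: S_6 (6T16) additionally contains elements of type 5+1, 4+1+1 (234 of its 720 elements, about 32% of primes). None of the 27 primes tested shows any such pattern (for each of these groups the chance of that is below 10^-4), which rules them out. Hence G = (S_3 x S_3) : C_2 (6T13), of order 72.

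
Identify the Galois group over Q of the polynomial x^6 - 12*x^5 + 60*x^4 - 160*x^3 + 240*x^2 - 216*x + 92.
6T15: A_6

The polynomial f is an irreducible sextic over Q, so G = Gal(f/Q) is one of the 16 transitive subgroups 6T1, ..., 6T16 of S_6. The discriminant of f is 746496000000 = 864000^2, a perfect square, so G is contained in A_6. The transitive groups of degree 6 contained in A_6 are: A_4 (6T4, order 12), S_4 (6T7, order 24), (C_3 x C_3) : C_4 (6T10, order 36), PSL(2,5) (6T12, order 60), A_6 (6T15, order 360). By Dedekind's theorem, for a prime p not dividing disc(f) the degrees of the irreducible factors of f mod p form the cycle type of an element of G. Factoring f modulo the 6 such primes p <= 23 (skipping 2, 3, 5, which divide the discriminant), each new pattern first appears at: mod 7: f = (x + 2)(x^5 + 4x^3 + 2x + 4), pattern 5+1; mod 23: f = (x)(x + 9)(x + 14)(x^3 + 11x^2 + 3x + 18), pattern 3+1+1+1. No other pattern occurs in this range, so the set of observed cycle types is {5+1, 3+1+1+1}. Among the candidates above, the only group containing elements of all these cycle types is A_6 (6T15) — each of A_4 (6T4), S_4 (6T7), (C_3 x C_3) : C_4 (6T10), PSL(2,5) (6T12) lacks at least one of them. Hence G = A_6 (6T15), of order 360.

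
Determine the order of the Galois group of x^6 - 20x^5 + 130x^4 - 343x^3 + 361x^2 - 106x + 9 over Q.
The degree of the splitting field over Q equals the order of the Galois group, so first determine the group. The polynomial f is an irreducible sextic over Q, so G = Gal(f/Q) is one of the 16 transitive subgroups 6T1, ..., 6T16 of S_6. The discriminant of f is 3646117689361 = 1909481^2, a perfect square, so G is contained in A_6. The transitive groups of degree 6 contained in A_6 are: A_4 (6T4, order 12), S_4 (6T7, order 24), (C_3 x C_3) : C_4 (6T10, order 36), PSL(2,5) (6T12, order 60), A_6 (6T15, order 360). By Dedekind's theorem, for a prime p not dividing disc(f) the degrees of the irreducible factors of f mod p form the cycle type of an element of G. Factoring f modulo the 21 such primes p <= 83 (skipping 7, 19, which divide the discriminant), each new pattern first appears at: mod 2: f = (x + 1)(x^5 + x^4 + x^3 + x + 1), pattern 5+1; mod 11: f = (x^3 + 4x^2 + 7x + 8)(x^3 + 9x^2 + 10x + 8), pattern 3+3; mod 61: f = (x + 34)(x + 57)(x^2 + 36x + 47)(x^2 + 36x + 57), pattern 2+2+1+1. No other pattern occurs in this range, so the set of observed cycle types is {5+1, 3+3, 2+2+1+1}. The candidates containing elements of all these cycle types are PSL(2,5) (6T12) of order 60, A_6 (6T15) of order 360; the others are excluded. The observed types are precisely the cycle types that occur in PSL(2,5) (6T12) (apart from the identity). Each of the other remaining candidates has further cycle types, and by the Chebotarev density theorem the matching factorization patterns would occur for a proportion of primes equal to their share of the group: A_6 (6T15) additionally contains elements of type 4+2, 3+1+1+1 (130 of its 360 elements, about 36% of primes). None of the 21 primes tested shows any such pattern (for each of these groups the chance of that is below 10^-4), which rules them out. Hence G = PSL(2,5) (6T12), of order 60. The Galois group PSL(2,5) (6T12) has order 60, so the splitting field has degree 60 over Q.

60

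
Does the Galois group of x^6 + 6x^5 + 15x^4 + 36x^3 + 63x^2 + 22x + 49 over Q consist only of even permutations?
No

The polynomial is irreducible of degree 6 over Q. Its discriminant is -46741055340544, which is not a perfect square. A Galois group lies in the alternating group exactly when the discriminant is a square in Q, so the Galois group (S_6) is not contained in A_6.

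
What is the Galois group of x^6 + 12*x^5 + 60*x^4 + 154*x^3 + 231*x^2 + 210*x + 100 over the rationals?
The polynomial f is an irreducible sextic over Q, so G = Gal(f/Q) is one of the 16 transitive subgroups 6T1, ..., 6T16 of S_6. The discriminant of f is -1160950579200, which is not a perfect square, so G is not contained in A_6. The transitive groups of degree 6 not contained in A_6 are: C_6 (6T1, order 6), S_3 (6T2, order 6), D_6 (6T3, order 12), C_3 x S_3 (6T5, order 18), A_4 x C_2 (6T6, order 24), S_4 (6T8, order 24), S_3 x S_3 (6T9, order 36), S_4 x C_2 (6T11, order 48), (S_3 x S_3) : C_2 (6T13, order 72), PGL(2,5) (6T14, order 120), S_6 (6T16, order 720). By Dedekind's theorem, for a prime p not dividing disc(f) the degrees of the irreducible factors of f mod p form the cycle type of an element of G. Factoring f modulo the 23 such primes p <= 101 (skipping 2, 3, 5, which divide the discriminant), each new pattern first appears at: mod 7: f = (x^3 + 6x^2 + 4x + 1)(x^3 + 6x^2 + 6x + 2), pattern 3+3; mod 11: f = (x^2 + 6x + 2)(x^2 + 8x + 3)(x^2 + 9x + 2), pattern 2+2+2; mod 61: f = (x + 8)(x + 14)(x + 16)(x + 20)(x + 37)(x + 39), pattern 1+1+1+1+1+1. No other pattern occurs in this range, so the set of observed cycle types is {3+3, 2+2+2, 1+1+1+1+1+1}. The candidates containing elements of all these cycle types are C_6 (6T1) of order 6, S_3 (6T2) of order 6, D_6 (6T3) of order 12, C_3 x S_3 (6T5) of order 18, A_4 x C_2 (6T6) of order 24, S_4 (6T8) of order 24, S_3 x S_3 (6T9) of order 36, S_4 x C_2 (6T11) of order 48, (S_3 x S_3) : C_2 (6T13) of order 72, PGL(2,5) (6T14) of order 120, S_6 (6T16) of order 720; the others are excluded. The observed types are precisely the cycle types that occur in S_3 (6T2). Each of the other remaining candidates has further cycle types, and by the Chebotarev density theorem the matching factorization patterns would occur for a proportion of primes equal to their share of the group: C_6 (6T1) additionally contains elements of type 6 (2 of its 6 elements, about 33% of primes); D_6 (6T3) additionally contains elements of type 6, 2+2+1+1 (5 of its 12 elements, about 42% of primes); C_3 x S_3 (6T5) additionally contains elements of type 6, 3+1+1+1 (10 of its 18 elements, about 56% of primes); A_4 x C_2 (6T6) additionally contains elements of type 6, 2+2+1+1, 2+1+1+1+1 (14 of its 24 elements, about 58% of primes); S_4 (6T8) additionally contains elements of type 4+1+1, 2+2+1+1 (9 of its 24 elements, about 38% of primes); S_3 x S_3 (6T9) additionally contains elements of type 6, 3+1+1+1, 2+2+1+1 (25 of its 36 elements, about 69% of primes); S_4 x C_2 (6T11) additionally contains elements of type 6, 4+2, 4+1+1, 2+2+1+1, 2+1+1+1+1 (32 of its 48 elements, about 67% of primes); (S_3 x S_3) : C_2 (6T13) additionally contains elements of type 6, 4+2, 3+2+1, 3+1+1+1, 2+2+1+1, 2+1+1+1+1 (61 of its 72 elements, about 85% of primes); PGL(2,5) (6T14) additionally contains elements of type 6, 5+1, 4+1+1, 2+2+1+1 (89 of its 120 elements, about 74% of primes); S_6 (6T16) additionally contains elements of type 6, 5+1, 4+2, 4+1+1, 3+2+1, 3+1+1+1, 2+2+1+1, 2+1+1+1+1 (664 of its 720 elements, about 92% of primes). None of the 23 primes tested shows any such pattern (for each of these groups the chance of that is below 10^-4), which rules them out. Hence G = S_3 (6T2), of order 6.

6T2: S_3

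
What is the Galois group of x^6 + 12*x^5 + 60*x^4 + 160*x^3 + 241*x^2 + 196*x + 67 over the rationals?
The polynomial f is an irreducible sextic over Q, so G = Gal(f/Q) is one of the 16 transitive subgroups 6T1, ..., 6T16 of S_6. The discriminant of f is 61504 = 248^2, a perfect square, so G is contained in A_6. The transitive groups of degree 6 contained in A_6 are: A_4 (6T4, order 12), S_4 (6T7, order 24), (C_3 x C_3) : C_4 (6T10, order 36), PSL(2,5) (6T12, order 60), A_6 (6T15, order 360). By Dedekind's theorem, for a prime p not dividing disc(f) the degrees of the irreducible factors of f mod p form the cycle type of an element of G. Factoring f modulo the 79 such primes p <= 419 (skipping 2, 31, which divide the discriminant), each new pattern first appears at: mod 3: f = (x^2 + x + 2)(x^4 + 2x^3 + 2x^2 + x + 2), pattern 4+2; mod 5: f = (x^3 + x + 1)(x^3 + 2x^2 + 4x + 2), pattern 3+3; mod 11: f = (x + 5)(x + 10)(x^2 + 3)(x^2 + 8x + 8), pattern 2+2+1+1; mod 67: f = (x)(x + 4)(x + 5)(x + 13)(x + 58)(x + 66), pattern 1+1+1+1+1+1. No other pattern occurs in this range, so the set of observed cycle types is {4+2, 3+3, 2+2+1+1, 1+1+1+1+1+1}. The candidates containing elements of all these cycle types are S_4 (6T7) of order 24, (C_3 x C_3) : C_4 (6T10) of order 36, A_6 (6T15) of order 360; the others are excluded. The observed types are precisely the cycle types that occur in S_4 (6T7). Each of the other remaining candidates has further cycle types, and by the Chebotarev density theorem the matching factorization patterns would occur for a proportion of primes equal to their share of the group: (C_3 x C_3) : C_4 (6T10) additionally contains elements of type 3+1+1+1 (4 of its 36 elements, about 11% of primes); A_6 (6T15) additionally contains elements of type 5+1, 3+1+1+1 (184 of its 360 elements, about 51% of primes). None of the 79 primes tested shows any such pattern (for each of these groups the chance of that is below 10^-4), which rules them out. Hence G = S_4 (6T7), of order 24.

6T7: S_4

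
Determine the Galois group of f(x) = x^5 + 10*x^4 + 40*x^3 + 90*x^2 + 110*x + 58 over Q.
F_20 (order 20)

The polynomial f is an irreducible quintic over Q, so G = Gal(f/Q) is a transitive subgroup of S_5: one of C_5 (5T1, order 5), D_5 (5T2, order 10), F_20 (5T3, order 20), A_5 (5T4, order 60) or S_5 (5T5, order 120). The discriminant of f is 31250000, which is not a perfect square, so G is not contained in A_5. The transitive groups of degree 5 not contained in A_5 are: F_20 (5T3, order 20), S_5 (5T5, order 120). By Dedekind's theorem, for a prime p not dividing disc(f) the degrees of the irreducible factors of f mod p form the cycle type of an element of G. Factoring f modulo the 18 such primes p <= 71 (skipping 2, 5, which divide the discriminant), each new pattern first appears at: mod 3: f = (x + 2)(x^4 + 2x^3 + 2), pattern 4+1; mod 11: f = (x^5 + 10x^4 + 7x^3 + 2x^2 + 3), pattern 5; mod 19: f = (x + 14)(x^2 + 3x + 18)(x^2 + 12x + 4), pattern 2+2+1. No other pattern occurs in this range, so the set of observed cycle types is {4+1, 5, 2+2+1}. The candidates containing elements of all these cycle types are F_20 (5T3) of order 20, S_5 (5T5) of order 120; the others are excluded. The observed types are precisely the cycle types that occur in F_20 (5T3) (apart from the identity). Each of the other remaining candidates has further cycle types, and by the Chebotarev density theorem the matching factorization patterns would occur for a proportion of primes equal to their share of the group: S_5 (5T5) additionally contains elements of type 3+2, 3+1+1, 2+1+1+1 (50 of its 120 elements, about 42% of primes). None of the 18 primes tested shows any such pattern (for each of these groups the chance of that is below 10^-4), which rules them out. Hence G = F_20 (5T3), of order 20.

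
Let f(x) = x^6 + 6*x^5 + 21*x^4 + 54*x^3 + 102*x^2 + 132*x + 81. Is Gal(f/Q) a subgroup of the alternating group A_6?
The polynomial is irreducible of degree 6 over Q. Its discriminant is -1024192512, which is not a perfect square. A Galois group lies in the alternating group exactly when the discriminant is a square in Q, so the Galois group (PGL(2,5)) is not contained in A_6.

No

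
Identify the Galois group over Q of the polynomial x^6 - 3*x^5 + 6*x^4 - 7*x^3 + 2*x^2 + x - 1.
6T8: S_4

The polynomial f is an irreducible sextic over Q, so G = Gal(f/Q) is one of the 16 transitive subgroups 6T1, ..., 6T16 of S_6. The discriminant of f is 810448, which is not a perfect square, so G is not contained in A_6. The transitive groups of degree 6 not contained in A_6 are: C_6 (6T1, order 6), S_3 (6T2, order 6), D_6 (6T3, order 12), C_3 x S_3 (6T5, order 18), A_4 x C_2 (6T6, order 24), S_4 (6T8, order 24), S_3 x S_3 (6T9, order 36), S_4 x C_2 (6T11, order 48), (S_3 x S_3) : C_2 (6T13, order 72), PGL(2,5) (6T14, order 120), S_6 (6T16, order 720). By Dedekind's theorem, for a prime p not dividing disc(f) the degrees of the irreducible factors of f mod p form the cycle type of an element of G. Factoring f modulo the 22 such primes p <= 89 (skipping 2, 37, which divide the discriminant), each new pattern first appears at: mod 3: f = (x^3 + x^2 + x + 2)(x^3 + 2x^2 + 1), pattern 3+3; mod 5: f = (x^2 + 3)(x^2 + 3x + 4)(x^2 + 4x + 2), pattern 2+2+2; mod 17: f = (x + 1)(x + 15)(x^4 + 15x^3 + 6x^2 + 12x + 9), pattern 4+1+1; mod 67: f = (x + 4)(x + 62)(x^2 + 66x + 40)(x^2 + 66x + 50), pattern 2+2+1+1. No other pattern occurs in this range, so the set of observed cycle types is {3+3, 2+2+2, 4+1+1, 2+2+1+1}. The candidates containing elements of all these cycle types are S_4 (6T8) of order 24, S_4 x C_2 (6T11) of order 48, PGL(2,5) (6T14) of order 120, S_6 (6T16) of order 720; the others are excluded. The observed types are precisely the cycle types that occur in S_4 (6T8) (apart from the identity). Each of the other remaining candidates has further cycle types, and by the Chebotarev density theorem the matching factorization patterns would occur for a proportion of primes equal to their share of the group: S_4 x C_2 (6T11) additionally contains elements of type 6, 4+2, 2+1+1+1+1 (17 of its 48 elements, about 35% of primes); PGL(2,5) (6T14) additionally contains elements of type 6, 5+1 (44 of its 120 elements, about 37% of primes); S_6 (6T16) additionally contains elements of type 6, 5+1, 4+2, 3+2+1, 3+1+1+1, 2+1+1+1+1 (529 of its 720 elements, about 73% of primes). None of the 22 primes tested shows any such pattern (for each of these groups the chance of that is below 10^-4), which rules them out. Hence G = S_4 (6T8), of order 24.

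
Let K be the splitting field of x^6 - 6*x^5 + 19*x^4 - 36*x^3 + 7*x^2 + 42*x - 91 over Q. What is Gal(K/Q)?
The polynomial f is an irreducible sextic over Q, so G = Gal(f/Q) is one of the 16 transitive subgroups 6T1, ..., 6T16 of S_6. The discriminant of f is 164995463643136 = 12845056^2, a perfect square, so G is contained in A_6. The transitive groups of degree 6 contained in A_6 are: A_4 (6T4, order 12), S_4 (6T7, order 24), (C_3 x C_3) : C_4 (6T10, order 36), PSL(2,5) (6T12, order 60), A_6 (6T15, order 360). By Dedekind's theorem, for a prime p not dividing disc(f) the degrees of the irreducible factors of f mod p form the cycle type of an element of G. Factoring f modulo the 33 such primes p <= 149 (skipping 2, 7, which divide the discriminant), each new pattern first appears at: mod 3: f = (x^3 + 2x + 1)(x^3 + 2x + 2), pattern 3+3; mod 13: f = (x)(x + 11)(x^2 + 11x + 8)(x^2 + 11x + 12), pattern 2+2+1+1. No other pattern occurs in this range, so the set of observed cycle types is {3+3, 2+2+1+1}. The candidates containing elements of all these cycle types are A_4 (6T4) of order 12, S_4 (6T7) of order 24, (C_3 x C_3) : C_4 (6T10) of order 36, PSL(2,5) (6T12) of order 60, A_6 (6T15) of order 360; the others are excluded. The observed types are precisely the cycle types that occur in A_4 (6T4) (apart from the identity). Each of the other remaining candidates has further cycle types, and by the Chebotarev density theorem the matching factorization patterns would occur for a proportion of primes equal to their share of the group: S_4 (6T7) additionally contains elements of type 4+2 (6 of its 24 elements, about 25% of primes); (C_3 x C_3) : C_4 (6T10) additionally contains elements of type 4+2, 3+1+1+1 (22 of its 36 elements, about 61% of primes); PSL(2,5) (6T12) additionally contains elements of type 5+1 (24 of its 60 elements, about 40% of primes); A_6 (6T15) additionally contains elements of type 5+1, 4+2, 3+1+1+1 (274 of its 360 elements, about 76% of primes). None of the 33 primes tested shows any such pattern (for each of these groups the chance of that is below 10^-4), which rules them out. Hence G = A_4 (6T4), of order 12.

6T4: A_4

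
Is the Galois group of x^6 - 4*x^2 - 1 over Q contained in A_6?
Yes

The polynomial is irreducible of degree 6 over Q. Its discriminant is 3356224 = 1832^2, a perfect square. A Galois group lies in the alternating group exactly when the discriminant is a square in Q, so the Galois group (S_4) is contained in A_6.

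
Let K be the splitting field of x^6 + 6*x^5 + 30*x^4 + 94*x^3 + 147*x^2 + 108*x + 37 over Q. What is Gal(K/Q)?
The polynomial f is an irreducible sextic over Q, so G = Gal(f/Q) is one of the 16 transitive subgroups 6T1, ..., 6T16 of S_6. The discriminant of f is -5217636731328, which is not a perfect square, so G is not contained in A_6. The transitive groups of degree 6 not contained in A_6 are: C_6 (6T1, order 6), S_3 (6T2, order 6), D_6 (6T3, order 12), C_3 x S_3 (6T5, order 18), A_4 x C_2 (6T6, order 24), S_4 (6T8, order 24), S_3 x S_3 (6T9, order 36), S_4 x C_2 (6T11, order 48), (S_3 x S_3) : C_2 (6T13, order 72), PGL(2,5) (6T14, order 120), S_6 (6T16, order 720). By Dedekind's theorem, for a prime p not dividing disc(f) the degrees of the irreducible factors of f mod p form the cycle type of an element of G. Factoring f modulo the 21 such primes p <= 89 (skipping 2, 3, 7, which divide the discriminant), each new pattern first appears at: mod 5: f = (x^6 + x^5 + 4x^3 + 2x^2 + 3x + 2), pattern 6; mod 11: f = (x + 4)(x^5 + 2x^4 + 6x^2 + 2x + 1), pattern 5+1; mod 13: f = (x + 4)(x + 6)(x^4 + 9x^3 + 7x^2 + 3x + 1), pattern 4+1+1; mod 23: f = (x + 12)(x + 14)(x^2 + 7x + 3)(x^2 + 19x + 16), pattern 2+2+1+1; mod 43: f = (x^3 + 8x^2 + x + 28)(x^3 + 41x^2 + 2x + 9), pattern 3+3; mod 61: f = (x^2 + 7x + 40)(x^2 + 18x + 14)(x^2 + 42x + 20), pattern 2+2+2. No other pattern occurs in this range, so the set of observed cycle types is {6, 5+1, 4+1+1, 2+2+1+1, 3+3, 2+2+2}. The candidates containing elements of all these cycle types are PGL(2,5) (6T14) of order 120, S_6 (6T16) of order 720; the others are excluded. The observed types are precisely the cycle types that occur in PGL(2,5) (6T14) (apart from the identity). Each of the other remaining candidates has further cycle types, and by the Chebotarev density theorem the matching factorization patterns would occur for a proportion of primes equal to their share of the group: S_6 (6T16) additionally contains elements of type 4+2, 3+2+1, 3+1+1+1, 2+1+1+1+1 (265 of its 720 elements, about 37% of primes). None of the 21 primes tested shows any such pattern (for each of these groups the chance of that is below 10^-4), which rules them out. Hence G = PGL(2,5) (6T14), of order 120.

6T14: PGL(2,5)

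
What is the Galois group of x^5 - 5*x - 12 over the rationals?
The polynomial f is an irreducible quintic over Q, so G = Gal(f/Q) is a transitive subgroup of S_5: one of C_5 (5T1, order 5), D_5 (5T2, order 10), F_20 (5T3, order 20), A_5 (5T4, order 60) or S_5 (5T5, order 120). The discriminant of f is 64000000 = 8000^2, a perfect square, so G is contained in A_5. The transitive groups of degree 5 contained in A_5 are: C_5 (5T1, order 5), D_5 (5T2, order 10), A_5 (5T4, order 60). By Dedekind's theorem, for a prime p not dividing disc(f) the degrees of the irreducible factors of f mod p form the cycle type of an element of G. Factoring f modulo the 23 such primes p <= 97 (skipping 2, 5, which divide the discriminant), each new pattern first appears at: mod 3: f = (x)(x^2 + x + 2)(x^2 + 2x + 2), pattern 2+2+1; mod 7: f = (x^5 + 2x + 2), pattern 5. No other pattern occurs in this range, so the set of observed cycle types is {2+2+1, 5}. The candidates containing elements of all these cycle types are D_5 (5T2) of order 10, A_5 (5T4) of order 60; the others are excluded. The observed types are precisely the cycle types that occur in D_5 (5T2) (apart from the identity). Each of the other remaining candidates has further cycle types, and by the Chebotarev density theorem the matching factorization patterns would occur for a proportion of primes equal to their share of the group: A_5 (5T4) additionally contains elements of type 3+1+1 (20 of its 60 elements, about 33% of primes). None of the 23 primes tested shows any such pattern (for each of these groups the chance of that is below 10^-4), which rules them out. Hence G = D_5 (5T2), of order 10.

D_5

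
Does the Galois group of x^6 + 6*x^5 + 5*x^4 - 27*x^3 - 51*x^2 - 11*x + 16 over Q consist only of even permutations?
Yes

The polynomial is irreducible of degree 6 over Q. Its discriminant is 30991489 = 5567^2, a perfect square. A Galois group lies in the alternating group exactly when the discriminant is a square in Q, so the Galois group (PSL(2,5)) is contained in A_6.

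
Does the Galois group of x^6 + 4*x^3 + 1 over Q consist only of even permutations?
The polynomial is irreducible of degree 6 over Q. Its discriminant is 1259712, which is not a perfect square. A Galois group lies in the alternating group exactly when the discriminant is a square in Q, so the Galois group (D_6) is not contained in A_6.

No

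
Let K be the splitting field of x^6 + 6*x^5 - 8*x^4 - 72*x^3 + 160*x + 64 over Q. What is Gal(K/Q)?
S_3, S_3 acting on 6 points

The polynomial f is an irreducible sextic over Q, so G = Gal(f/Q) is one of the 16 transitive subgroups 6T1, ..., 6T16 of S_6. The discriminant of f is 870211913777152, which is not a perfect square, so G is not contained in A_6. The transitive groups of degree 6 not contained in A_6 are: C_6 (6T1, order 6), S_3 (6T2, order 6), D_6 (6T3, order 12), C_3 x S_3 (6T5, order 18), A_4 x C_2 (6T6, order 24), S_4 (6T8, order 24), S_3 x S_3 (6T9, order 36), S_4 x C_2 (6T11, order 48), (S_3 x S_3) : C_2 (6T13, order 72), PGL(2,5) (6T14, order 120), S_6 (6T16, order 720). By Dedekind's theorem, for a prime p not dividing disc(f) the degrees of the irreducible factors of f mod p form the cycle type of an element of G. Factoring f modulo the 23 such primes p <= 97 (skipping 2, 37, which divide the discriminant), each new pattern first appears at: mod 3: f = (x^3 + x^2 + 2)(x^3 + 2x^2 + 2x + 2), pattern 3+3; mod 5: f = (x^2 + 3)(x^2 + 2x + 4)(x^2 + 4x + 2), pattern 2+2+2; mod 67: f = (x + 6)(x + 7)(x + 31)(x + 38)(x + 62)(x + 63), pattern 1+1+1+1+1+1. No other pattern occurs in this range, so the set of observed cycle types is {3+3, 2+2+2, 1+1+1+1+1+1}. The candidates containing elements of all these cycle types are C_6 (6T1) of order 6, S_3 (6T2) of order 6, D_6 (6T3) of order 12, C_3 x S_3 (6T5) of order 18, A_4 x C_2 (6T6) of order 24, S_4 (6T8) of order 24, S_3 x S_3 (6T9) of order 36, S_4 x C_2 (6T11) of order 48, (S_3 x S_3) : C_2 (6T13) of order 72, PGL(2,5) (6T14) of order 120, S_6 (6T16) of order 720; the others are excluded. The observed types are precisely the cycle types that occur in S_3 (6T2). Each of the other remaining candidates has further cycle types, and by the Chebotarev density theorem the matching factorization patterns would occur for a proportion of primes equal to their share of the group: C_6 (6T1) additionally contains elements of type 6 (2 of its 6 elements, about 33% of primes); D_6 (6T3) additionally contains elements of type 6, 2+2+1+1 (5 of its 12 elements, about 42% of primes); C_3 x S_3 (6T5) additionally contains elements of type 6, 3+1+1+1 (10 of its 18 elements, about 56% of primes); A_4 x C_2 (6T6) additionally contains elements of type 6, 2+2+1+1, 2+1+1+1+1 (14 of its 24 elements, about 58% of primes); S_4 (6T8) additionally contains elements of type 4+1+1, 2+2+1+1 (9 of its 24 elements, about 38% of primes); S_3 x S_3 (6T9) additionally contains elements of type 6, 3+1+1+1, 2+2+1+1 (25 of its 36 elements, about 69% of primes); S_4 x C_2 (6T11) additionally contains elements of type 6, 4+2, 4+1+1, 2+2+1+1, 2+1+1+1+1 (32 of its 48 elements, about 67% of primes); (S_3 x S_3) : C_2 (6T13) additionally contains elements of type 6, 4+2, 3+2+1, 3+1+1+1, 2+2+1+1, 2+1+1+1+1 (61 of its 72 elements, about 85% of primes); PGL(2,5) (6T14) additionally contains elements of type 6, 5+1, 4+1+1, 2+2+1+1 (89 of its 120 elements, about 74% of primes); S_6 (6T16) additionally contains elements of type 6, 5+1, 4+2, 4+1+1, 3+2+1, 3+1+1+1, 2+2+1+1, 2+1+1+1+1 (664 of its 720 elements, about 92% of primes). None of the 23 primes tested shows any such pattern (for each of these groups the chance of that is below 10^-4), which rules them out. Hence G = S_3 (6T2), of order 6.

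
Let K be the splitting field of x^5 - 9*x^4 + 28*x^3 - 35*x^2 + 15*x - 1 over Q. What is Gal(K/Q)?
5T1: C_5

The polynomial f is an irreducible quintic over Q, so G = Gal(f/Q) is a transitive subgroup of S_5: one of C_5 (5T1, order 5), D_5 (5T2, order 10), F_20 (5T3, order 20), A_5 (5T4, order 60) or S_5 (5T5, order 120). The discriminant of f is 14641 = 121^2, a perfect square, so G is contained in A_5. The transitive groups of degree 5 contained in A_5 are: C_5 (5T1, order 5), D_5 (5T2, order 10), A_5 (5T4, order 60). By Dedekind's theorem, for a prime p not dividing disc(f) the degrees of the irreducible factors of f mod p form the cycle type of an element of G. Factoring f modulo the 14 such primes p <= 47 (skipping 11, which divides the discriminant), each new pattern first appears at: mod 2: f = (x^5 + x^4 + x^2 + x + 1), pattern 5; mod 23: f = (x + 7)(x + 10)(x + 11)(x + 15)(x + 17), pattern 1+1+1+1+1. No other pattern occurs in this range, so the set of observed cycle types is {5, 1+1+1+1+1}. The candidates containing elements of all these cycle types are C_5 (5T1) of order 5, D_5 (5T2) of order 10, A_5 (5T4) of order 60; the others are excluded. The observed types are precisely the cycle types that occur in C_5 (5T1). Each of the other remaining candidates has further cycle types, and by the Chebotarev density theorem the matching factorization patterns would occur for a proportion of primes equal to their share of the group: D_5 (5T2) additionally contains elements of type 2+2+1 (5 of its 10 elements, about 50% of primes); A_5 (5T4) additionally contains elements of type 3+1+1, 2+2+1 (35 of its 60 elements, about 58% of primes). None of the 14 primes tested shows any such pattern (for each of these groups the chance of that is below 10^-4), which rules them out. Hence G = C_5 (5T1), of order 5.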